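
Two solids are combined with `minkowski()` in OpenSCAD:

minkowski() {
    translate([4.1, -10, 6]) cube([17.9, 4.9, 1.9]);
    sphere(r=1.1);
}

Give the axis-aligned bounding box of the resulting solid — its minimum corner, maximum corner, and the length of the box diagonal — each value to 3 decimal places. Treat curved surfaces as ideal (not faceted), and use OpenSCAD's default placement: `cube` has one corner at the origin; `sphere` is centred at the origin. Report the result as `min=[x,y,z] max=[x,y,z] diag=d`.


min=[3.000,-11.100,4.900] max=[23.100,-4.000,9.000] diag=21.708

A = translate([4.1, -10, 6]) cube([17.9, 4.9, 1.9]) → bbox [4.1,-10,6] .. [22,-5.1,7.9]
B = sphere(r=1.1) → bbox [-1.1,-1.1,-1.1] .. [1.1,1.1,1.1]
lo = A.lo+B.lo = [4.1-1.1, -10-1.1, 6-1.1] = [3.000,-11.100,4.900]
hi = A.hi+B.hi = [22+1.1, -5.1+1.1, 7.9+1.1] = [23.100,-4.000,9.000]
diag = √(20.1²+7.1²+4.1²) = √471.23 = 21.708


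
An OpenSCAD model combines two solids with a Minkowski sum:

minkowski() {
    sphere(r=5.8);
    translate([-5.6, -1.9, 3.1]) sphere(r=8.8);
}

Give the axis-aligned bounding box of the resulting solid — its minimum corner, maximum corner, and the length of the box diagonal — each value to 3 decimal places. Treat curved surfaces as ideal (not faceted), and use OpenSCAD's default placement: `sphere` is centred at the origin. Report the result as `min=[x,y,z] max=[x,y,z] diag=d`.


A = translate([-5.6, -1.9, 3.1]) sphere(r=8.8) → bbox [-14.4,-10.7,-5.7] .. [3.2,6.9,11.9]
B = sphere(r=5.8) → bbox [-5.8,-5.8,-5.8] .. [5.8,5.8,5.8]
lo = A.lo+B.lo = [-14.4-5.8, -10.7-5.8, -5.7-5.8] = [-20.200,-16.500,-11.500]
hi = A.hi+B.hi = [3.2+5.8, 6.9+5.8, 11.9+5.8] = [9.000,12.700,17.700]
diag = √(29.2²+29.2²+29.2²) = √2557.92 = 50.576

min=[-20.200,-16.500,-11.500] max=[9.000,12.700,17.700] diag=50.576


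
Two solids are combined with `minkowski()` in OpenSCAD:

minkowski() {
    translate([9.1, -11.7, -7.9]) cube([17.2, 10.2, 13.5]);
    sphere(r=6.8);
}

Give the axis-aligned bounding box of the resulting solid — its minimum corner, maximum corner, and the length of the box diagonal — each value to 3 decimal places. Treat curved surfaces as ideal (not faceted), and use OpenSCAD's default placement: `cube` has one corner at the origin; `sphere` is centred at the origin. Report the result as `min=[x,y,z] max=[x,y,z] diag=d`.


min=[2.300,-18.500,-14.700] max=[33.100,5.300,12.400] diag=47.429

A = translate([9.1, -11.7, -7.9]) cube([17.2, 10.2, 13.5]) → bbox [9.1,-11.7,-7.9] .. [26.3,-1.5,5.6]
B = sphere(r=6.8) → bbox [-6.8,-6.8,-6.8] .. [6.8,6.8,6.8]
lo = A.lo+B.lo = [9.1-6.8, -11.7-6.8, -7.9-6.8] = [2.300,-18.500,-14.700]
hi = A.hi+B.hi = [26.3+6.8, -1.5+6.8, 5.6+6.8] = [33.100,5.300,12.400]
diag = √(30.8²+23.8²+27.1²) = √2249.49 = 47.429


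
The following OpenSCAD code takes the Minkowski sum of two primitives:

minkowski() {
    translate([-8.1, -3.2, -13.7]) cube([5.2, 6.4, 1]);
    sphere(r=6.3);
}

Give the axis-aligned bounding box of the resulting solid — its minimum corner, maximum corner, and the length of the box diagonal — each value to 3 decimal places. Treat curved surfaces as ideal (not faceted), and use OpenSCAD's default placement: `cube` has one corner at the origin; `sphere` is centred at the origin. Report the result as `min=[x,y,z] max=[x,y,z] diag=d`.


min=[-14.400,-9.500,-20.000] max=[3.400,9.500,-6.400] diag=29.373

A = translate([-8.1, -3.2, -13.7]) cube([5.2, 6.4, 1]) → bbox [-8.1,-3.2,-13.7] .. [-2.9,3.2,-12.7]
B = sphere(r=6.3) → bbox [-6.3,-6.3,-6.3] .. [6.3,6.3,6.3]
lo = A.lo+B.lo = [-8.1-6.3, -3.2-6.3, -13.7-6.3] = [-14.400,-9.500,-20.000]
hi = A.hi+B.hi = [-2.9+6.3, 3.2+6.3, -12.7+6.3] = [3.400,9.500,-6.400]
diag = √(17.8²+19²+13.6²) = √862.8 = 29.373


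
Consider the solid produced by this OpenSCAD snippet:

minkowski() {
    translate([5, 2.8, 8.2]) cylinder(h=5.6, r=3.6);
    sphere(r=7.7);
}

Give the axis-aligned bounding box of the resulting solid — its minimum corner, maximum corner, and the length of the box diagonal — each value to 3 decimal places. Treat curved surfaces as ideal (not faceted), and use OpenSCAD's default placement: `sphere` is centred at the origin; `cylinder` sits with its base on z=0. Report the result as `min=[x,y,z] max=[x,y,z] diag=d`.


A = translate([5, 2.8, 8.2]) cylinder(h=5.6, r=3.6) → bbox [1.4,-0.8,8.2] .. [8.6,6.4,13.8]
B = sphere(r=7.7) → bbox [-7.7,-7.7,-7.7] .. [7.7,7.7,7.7]
lo = A.lo+B.lo = [1.4-7.7, -0.8-7.7, 8.2-7.7] = [-6.300,-8.500,0.500]
hi = A.hi+B.hi = [8.6+7.7, 6.4+7.7, 13.8+7.7] = [16.300,14.100,21.500]
diag = √(22.6²+22.6²+21²) = √1462.52 = 38.243

min=[-6.300,-8.500,0.500] max=[16.300,14.100,21.500] diag=38.243


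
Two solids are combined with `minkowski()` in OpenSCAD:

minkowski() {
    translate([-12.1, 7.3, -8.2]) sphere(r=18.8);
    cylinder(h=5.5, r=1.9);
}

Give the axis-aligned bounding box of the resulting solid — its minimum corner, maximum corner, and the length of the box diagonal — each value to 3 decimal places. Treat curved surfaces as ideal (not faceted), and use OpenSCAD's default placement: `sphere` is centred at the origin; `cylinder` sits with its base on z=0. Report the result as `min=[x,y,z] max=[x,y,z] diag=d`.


A = translate([-12.1, 7.3, -8.2]) sphere(r=18.8) → bbox [-30.9,-11.5,-27] .. [6.7,26.1,10.6]
B = cylinder(h=5.5, r=1.9) → bbox [-1.9,-1.9,0] .. [1.9,1.9,5.5]
lo = A.lo+B.lo = [-30.9-1.9, -11.5-1.9, -27+0] = [-32.800,-13.400,-27.000]
hi = A.hi+B.hi = [6.7+1.9, 26.1+1.9, 10.6+5.5] = [8.600,28.000,16.100]
diag = √(41.4²+41.4²+43.1²) = √5285.53 = 72.702

min=[-32.800,-13.400,-27.000] max=[8.600,28.000,16.100] diag=72.702


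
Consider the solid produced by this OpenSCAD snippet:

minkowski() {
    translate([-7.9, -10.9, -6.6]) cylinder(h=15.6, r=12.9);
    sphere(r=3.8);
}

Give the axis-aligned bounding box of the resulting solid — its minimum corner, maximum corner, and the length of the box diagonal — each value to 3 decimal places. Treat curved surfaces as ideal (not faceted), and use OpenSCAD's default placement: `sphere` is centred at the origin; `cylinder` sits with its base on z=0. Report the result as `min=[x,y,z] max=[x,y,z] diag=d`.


A = translate([-7.9, -10.9, -6.6]) cylinder(h=15.6, r=12.9) → bbox [-20.8,-23.8,-6.6] .. [5,2,9]
B = sphere(r=3.8) → bbox [-3.8,-3.8,-3.8] .. [3.8,3.8,3.8]
lo = A.lo+B.lo = [-20.8-3.8, -23.8-3.8, -6.6-3.8] = [-24.600,-27.600,-10.400]
hi = A.hi+B.hi = [5+3.8, 2+3.8, 9+3.8] = [8.800,5.800,12.800]
diag = √(33.4²+33.4²+23.2²) = √2769.36 = 52.625

min=[-24.600,-27.600,-10.400] max=[8.800,5.800,12.800] diag=52.625


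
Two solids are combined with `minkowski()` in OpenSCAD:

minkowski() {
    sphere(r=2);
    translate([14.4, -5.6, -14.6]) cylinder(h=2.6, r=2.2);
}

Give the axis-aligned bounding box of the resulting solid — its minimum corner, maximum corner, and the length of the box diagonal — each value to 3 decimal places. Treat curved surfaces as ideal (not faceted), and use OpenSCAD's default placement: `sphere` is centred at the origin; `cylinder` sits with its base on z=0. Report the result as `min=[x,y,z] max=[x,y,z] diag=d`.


min=[10.200,-9.800,-16.600] max=[18.600,-1.400,-10.000] diag=13.590

A = translate([14.4, -5.6, -14.6]) cylinder(h=2.6, r=2.2) → bbox [12.2,-7.8,-14.6] .. [16.6,-3.4,-12]
B = sphere(r=2) → bbox [-2,-2,-2] .. [2,2,2]
lo = A.lo+B.lo = [12.2-2, -7.8-2, -14.6-2] = [10.200,-9.800,-16.600]
hi = A.hi+B.hi = [16.6+2, -3.4+2, -12+2] = [18.600,-1.400,-10.000]
diag = √(8.4²+8.4²+6.6²) = √184.68 = 13.590


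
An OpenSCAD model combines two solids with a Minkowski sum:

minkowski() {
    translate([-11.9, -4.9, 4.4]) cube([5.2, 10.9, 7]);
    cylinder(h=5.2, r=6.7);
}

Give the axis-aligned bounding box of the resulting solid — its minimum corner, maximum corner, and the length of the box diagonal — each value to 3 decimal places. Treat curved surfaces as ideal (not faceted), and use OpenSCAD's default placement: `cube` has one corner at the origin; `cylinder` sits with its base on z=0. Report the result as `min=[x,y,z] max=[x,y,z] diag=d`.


min=[-18.600,-11.600,4.400] max=[0.000,12.700,16.600] diag=32.944

A = translate([-11.9, -4.9, 4.4]) cube([5.2, 10.9, 7]) → bbox [-11.9,-4.9,4.4] .. [-6.7,6,11.4]
B = cylinder(h=5.2, r=6.7) → bbox [-6.7,-6.7,0] .. [6.7,6.7,5.2]
lo = A.lo+B.lo = [-11.9-6.7, -4.9-6.7, 4.4+0] = [-18.600,-11.600,4.400]
hi = A.hi+B.hi = [-6.7+6.7, 6+6.7, 11.4+5.2] = [0.000,12.700,16.600]
diag = √(18.6²+24.3²+12.2²) = √1085.29 = 32.944


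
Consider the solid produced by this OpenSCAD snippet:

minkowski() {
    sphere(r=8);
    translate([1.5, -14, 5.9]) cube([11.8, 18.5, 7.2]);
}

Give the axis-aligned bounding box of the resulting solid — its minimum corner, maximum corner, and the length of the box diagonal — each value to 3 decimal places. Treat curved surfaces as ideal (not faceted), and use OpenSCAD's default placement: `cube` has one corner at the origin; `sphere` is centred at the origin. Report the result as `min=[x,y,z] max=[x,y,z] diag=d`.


min=[-6.500,-22.000,-2.100] max=[21.300,12.500,21.100] diag=50.013

A = translate([1.5, -14, 5.9]) cube([11.8, 18.5, 7.2]) → bbox [1.5,-14,5.9] .. [13.3,4.5,13.1]
B = sphere(r=8) → bbox [-8,-8,-8] .. [8,8,8]
lo = A.lo+B.lo = [1.5-8, -14-8, 5.9-8] = [-6.500,-22.000,-2.100]
hi = A.hi+B.hi = [13.3+8, 4.5+8, 13.1+8] = [21.300,12.500,21.100]
diag = √(27.8²+34.5²+23.2²) = √2501.33 = 50.013


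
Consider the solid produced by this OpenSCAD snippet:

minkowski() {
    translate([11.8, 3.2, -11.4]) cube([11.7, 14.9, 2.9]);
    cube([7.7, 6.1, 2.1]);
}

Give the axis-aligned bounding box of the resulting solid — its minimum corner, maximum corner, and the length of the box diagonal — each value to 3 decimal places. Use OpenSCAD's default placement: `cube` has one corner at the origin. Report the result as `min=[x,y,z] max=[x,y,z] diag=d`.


min=[11.800,3.200,-11.400] max=[31.200,24.200,-6.400] diag=29.023

A = translate([11.8, 3.2, -11.4]) cube([11.7, 14.9, 2.9]) → bbox [11.8,3.2,-11.4] .. [23.5,18.1,-8.5]
B = cube([7.7, 6.1, 2.1]) → bbox [0,0,0] .. [7.7,6.1,2.1]
lo = A.lo+B.lo = [11.8+0, 3.2+0, -11.4+0] = [11.800,3.200,-11.400]
hi = A.hi+B.hi = [23.5+7.7, 18.1+6.1, -8.5+2.1] = [31.200,24.200,-6.400]
diag = √(19.4²+21²+5²) = √842.36 = 29.023


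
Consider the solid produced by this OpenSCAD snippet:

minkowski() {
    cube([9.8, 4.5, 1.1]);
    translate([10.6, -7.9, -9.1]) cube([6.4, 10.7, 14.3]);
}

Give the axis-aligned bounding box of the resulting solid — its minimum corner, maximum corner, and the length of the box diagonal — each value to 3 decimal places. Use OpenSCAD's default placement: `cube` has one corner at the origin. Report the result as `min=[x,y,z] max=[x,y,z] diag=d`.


min=[10.600,-7.900,-9.100] max=[26.800,7.300,6.300] diag=27.030

A = translate([10.6, -7.9, -9.1]) cube([6.4, 10.7, 14.3]) → bbox [10.6,-7.9,-9.1] .. [17,2.8,5.2]
B = cube([9.8, 4.5, 1.1]) → bbox [0,0,0] .. [9.8,4.5,1.1]
lo = A.lo+B.lo = [10.6+0, -7.9+0, -9.1+0] = [10.600,-7.900,-9.100]
hi = A.hi+B.hi = [17+9.8, 2.8+4.5, 5.2+1.1] = [26.800,7.300,6.300]
diag = √(16.2²+15.2²+15.4²) = √730.64 = 27.030


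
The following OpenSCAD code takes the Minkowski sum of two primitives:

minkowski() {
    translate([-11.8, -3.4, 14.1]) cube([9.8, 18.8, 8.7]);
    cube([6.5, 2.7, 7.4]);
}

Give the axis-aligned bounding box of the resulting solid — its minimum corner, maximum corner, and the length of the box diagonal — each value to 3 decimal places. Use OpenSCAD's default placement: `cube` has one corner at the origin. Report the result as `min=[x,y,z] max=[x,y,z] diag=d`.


min=[-11.800,-3.400,14.100] max=[4.500,18.100,30.200] diag=31.419

A = translate([-11.8, -3.4, 14.1]) cube([9.8, 18.8, 8.7]) → bbox [-11.8,-3.4,14.1] .. [-2,15.4,22.8]
B = cube([6.5, 2.7, 7.4]) → bbox [0,0,0] .. [6.5,2.7,7.4]
lo = A.lo+B.lo = [-11.8+0, -3.4+0, 14.1+0] = [-11.800,-3.400,14.100]
hi = A.hi+B.hi = [-2+6.5, 15.4+2.7, 22.8+7.4] = [4.500,18.100,30.200]
diag = √(16.3²+21.5²+16.1²) = √987.15 = 31.419


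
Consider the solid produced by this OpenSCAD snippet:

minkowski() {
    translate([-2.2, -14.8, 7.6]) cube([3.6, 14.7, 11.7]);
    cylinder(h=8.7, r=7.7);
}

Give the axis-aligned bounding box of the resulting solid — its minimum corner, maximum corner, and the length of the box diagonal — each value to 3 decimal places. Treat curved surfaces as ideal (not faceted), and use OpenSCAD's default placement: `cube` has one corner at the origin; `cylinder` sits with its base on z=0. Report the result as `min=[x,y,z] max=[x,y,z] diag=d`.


A = translate([-2.2, -14.8, 7.6]) cube([3.6, 14.7, 11.7]) → bbox [-2.2,-14.8,7.6] .. [1.4,-0.1,19.3]
B = cylinder(h=8.7, r=7.7) → bbox [-7.7,-7.7,0] .. [7.7,7.7,8.7]
lo = A.lo+B.lo = [-2.2-7.7, -14.8-7.7, 7.6+0] = [-9.900,-22.500,7.600]
hi = A.hi+B.hi = [1.4+7.7, -0.1+7.7, 19.3+8.7] = [9.100,7.600,28.000]
diag = √(19²+30.1²+20.4²) = √1683.17 = 41.026

min=[-9.900,-22.500,7.600] max=[9.100,7.600,28.000] diag=41.026


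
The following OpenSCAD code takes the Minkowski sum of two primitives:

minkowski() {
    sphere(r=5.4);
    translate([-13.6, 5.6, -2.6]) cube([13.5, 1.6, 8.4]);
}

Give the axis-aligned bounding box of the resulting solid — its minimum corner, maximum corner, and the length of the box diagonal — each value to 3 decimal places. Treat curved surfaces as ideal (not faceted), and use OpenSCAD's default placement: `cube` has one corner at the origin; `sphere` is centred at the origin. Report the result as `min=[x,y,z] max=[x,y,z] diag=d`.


A = translate([-13.6, 5.6, -2.6]) cube([13.5, 1.6, 8.4]) → bbox [-13.6,5.6,-2.6] .. [-0.1,7.2,5.8]
B = sphere(r=5.4) → bbox [-5.4,-5.4,-5.4] .. [5.4,5.4,5.4]
lo = A.lo+B.lo = [-13.6-5.4, 5.6-5.4, -2.6-5.4] = [-19.000,0.200,-8.000]
hi = A.hi+B.hi = [-0.1+5.4, 7.2+5.4, 5.8+5.4] = [5.300,12.600,11.200]
diag = √(24.3²+12.4²+19.2²) = √1112.89 = 33.360

min=[-19.000,0.200,-8.000] max=[5.300,12.600,11.200] diag=33.360


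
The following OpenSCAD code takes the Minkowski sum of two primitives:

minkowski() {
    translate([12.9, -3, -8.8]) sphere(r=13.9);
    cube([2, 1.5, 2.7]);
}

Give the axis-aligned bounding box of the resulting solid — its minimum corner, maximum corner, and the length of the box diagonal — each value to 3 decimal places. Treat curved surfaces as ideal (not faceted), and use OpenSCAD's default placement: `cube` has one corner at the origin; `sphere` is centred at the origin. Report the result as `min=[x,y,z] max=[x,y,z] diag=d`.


min=[-1.000,-16.900,-22.700] max=[28.800,12.400,7.800] diag=51.738

A = translate([12.9, -3, -8.8]) sphere(r=13.9) → bbox [-1,-16.9,-22.7] .. [26.8,10.9,5.1]
B = cube([2, 1.5, 2.7]) → bbox [0,0,0] .. [2,1.5,2.7]
lo = A.lo+B.lo = [-1+0, -16.9+0, -22.7+0] = [-1.000,-16.900,-22.700]
hi = A.hi+B.hi = [26.8+2, 10.9+1.5, 5.1+2.7] = [28.800,12.400,7.800]
diag = √(29.8²+29.3²+30.5²) = √2676.78 = 51.738


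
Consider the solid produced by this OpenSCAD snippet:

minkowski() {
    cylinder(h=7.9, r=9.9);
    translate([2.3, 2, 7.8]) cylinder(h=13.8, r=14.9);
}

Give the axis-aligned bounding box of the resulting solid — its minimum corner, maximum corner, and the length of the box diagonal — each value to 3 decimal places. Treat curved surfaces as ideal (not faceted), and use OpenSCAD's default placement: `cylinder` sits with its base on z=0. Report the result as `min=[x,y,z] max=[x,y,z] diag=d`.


A = translate([2.3, 2, 7.8]) cylinder(h=13.8, r=14.9) → bbox [-12.6,-12.9,7.8] .. [17.2,16.9,21.6]
B = cylinder(h=7.9, r=9.9) → bbox [-9.9,-9.9,0] .. [9.9,9.9,7.9]
lo = A.lo+B.lo = [-12.6-9.9, -12.9-9.9, 7.8+0] = [-22.500,-22.800,7.800]
hi = A.hi+B.hi = [17.2+9.9, 16.9+9.9, 21.6+7.9] = [27.100,26.800,29.500]
diag = √(49.6²+49.6²+21.7²) = √5391.21 = 73.425

min=[-22.500,-22.800,7.800] max=[27.100,26.800,29.500] diag=73.425


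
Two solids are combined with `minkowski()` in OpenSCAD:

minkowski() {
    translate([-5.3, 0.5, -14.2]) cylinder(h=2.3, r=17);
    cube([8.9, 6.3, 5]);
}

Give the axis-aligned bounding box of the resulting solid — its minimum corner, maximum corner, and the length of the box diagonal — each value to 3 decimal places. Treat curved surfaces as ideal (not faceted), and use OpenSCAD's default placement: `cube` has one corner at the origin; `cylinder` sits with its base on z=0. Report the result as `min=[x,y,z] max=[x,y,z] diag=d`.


min=[-22.300,-16.500,-14.200] max=[20.600,23.800,-6.900] diag=59.311

A = translate([-5.3, 0.5, -14.2]) cylinder(h=2.3, r=17) → bbox [-22.3,-16.5,-14.2] .. [11.7,17.5,-11.9]
B = cube([8.9, 6.3, 5]) → bbox [0,0,0] .. [8.9,6.3,5]
lo = A.lo+B.lo = [-22.3+0, -16.5+0, -14.2+0] = [-22.300,-16.500,-14.200]
hi = A.hi+B.hi = [11.7+8.9, 17.5+6.3, -11.9+5] = [20.600,23.800,-6.900]
diag = √(42.9²+40.3²+7.3²) = √3517.79 = 59.311


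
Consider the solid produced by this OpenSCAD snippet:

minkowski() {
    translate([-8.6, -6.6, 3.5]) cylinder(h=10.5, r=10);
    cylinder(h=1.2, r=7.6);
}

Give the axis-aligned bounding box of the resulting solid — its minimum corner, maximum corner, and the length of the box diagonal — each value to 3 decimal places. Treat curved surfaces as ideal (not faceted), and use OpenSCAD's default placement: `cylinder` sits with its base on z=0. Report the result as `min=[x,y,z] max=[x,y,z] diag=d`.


min=[-26.200,-24.200,3.500] max=[9.000,11.000,15.200] diag=51.137

A = translate([-8.6, -6.6, 3.5]) cylinder(h=10.5, r=10) → bbox [-18.6,-16.6,3.5] .. [1.4,3.4,14]
B = cylinder(h=1.2, r=7.6) → bbox [-7.6,-7.6,0] .. [7.6,7.6,1.2]
lo = A.lo+B.lo = [-18.6-7.6, -16.6-7.6, 3.5+0] = [-26.200,-24.200,3.500]
hi = A.hi+B.hi = [1.4+7.6, 3.4+7.6, 14+1.2] = [9.000,11.000,15.200]
diag = √(35.2²+35.2²+11.7²) = √2614.97 = 51.137


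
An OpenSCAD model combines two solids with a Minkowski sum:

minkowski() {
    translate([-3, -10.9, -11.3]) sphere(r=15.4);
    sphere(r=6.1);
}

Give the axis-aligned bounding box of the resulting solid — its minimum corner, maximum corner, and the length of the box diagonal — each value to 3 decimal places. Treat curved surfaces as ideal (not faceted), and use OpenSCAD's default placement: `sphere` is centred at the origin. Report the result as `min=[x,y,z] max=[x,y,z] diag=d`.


A = translate([-3, -10.9, -11.3]) sphere(r=15.4) → bbox [-18.4,-26.3,-26.7] .. [12.4,4.5,4.1]
B = sphere(r=6.1) → bbox [-6.1,-6.1,-6.1] .. [6.1,6.1,6.1]
lo = A.lo+B.lo = [-18.4-6.1, -26.3-6.1, -26.7-6.1] = [-24.500,-32.400,-32.800]
hi = A.hi+B.hi = [12.4+6.1, 4.5+6.1, 4.1+6.1] = [18.500,10.600,10.200]
diag = √(43²+43²+43²) = √5547 = 74.478

min=[-24.500,-32.400,-32.800] max=[18.500,10.600,10.200] diag=74.478


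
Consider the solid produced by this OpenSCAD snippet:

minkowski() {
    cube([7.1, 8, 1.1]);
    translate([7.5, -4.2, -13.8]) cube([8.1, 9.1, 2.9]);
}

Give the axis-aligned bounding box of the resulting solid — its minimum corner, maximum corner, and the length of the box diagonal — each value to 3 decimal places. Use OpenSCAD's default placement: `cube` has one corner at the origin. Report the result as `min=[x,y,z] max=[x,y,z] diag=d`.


A = translate([7.5, -4.2, -13.8]) cube([8.1, 9.1, 2.9]) → bbox [7.5,-4.2,-13.8] .. [15.6,4.9,-10.9]
B = cube([7.1, 8, 1.1]) → bbox [0,0,0] .. [7.1,8,1.1]
lo = A.lo+B.lo = [7.5+0, -4.2+0, -13.8+0] = [7.500,-4.200,-13.800]
hi = A.hi+B.hi = [15.6+7.1, 4.9+8, -10.9+1.1] = [22.700,12.900,-9.800]
diag = √(15.2²+17.1²+4²) = √539.45 = 23.226

min=[7.500,-4.200,-13.800] max=[22.700,12.900,-9.800] diag=23.226


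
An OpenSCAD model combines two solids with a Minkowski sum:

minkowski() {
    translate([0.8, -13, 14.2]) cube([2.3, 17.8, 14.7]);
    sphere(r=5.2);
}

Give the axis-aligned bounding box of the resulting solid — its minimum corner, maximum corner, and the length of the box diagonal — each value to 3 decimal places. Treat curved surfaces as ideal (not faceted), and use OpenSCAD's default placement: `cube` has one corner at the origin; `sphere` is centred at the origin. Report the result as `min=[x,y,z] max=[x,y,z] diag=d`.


A = translate([0.8, -13, 14.2]) cube([2.3, 17.8, 14.7]) → bbox [0.8,-13,14.2] .. [3.1,4.8,28.9]
B = sphere(r=5.2) → bbox [-5.2,-5.2,-5.2] .. [5.2,5.2,5.2]
lo = A.lo+B.lo = [0.8-5.2, -13-5.2, 14.2-5.2] = [-4.400,-18.200,9.000]
hi = A.hi+B.hi = [3.1+5.2, 4.8+5.2, 28.9+5.2] = [8.300,10.000,34.100]
diag = √(12.7²+28.2²+25.1²) = √1586.54 = 39.831

min=[-4.400,-18.200,9.000] max=[8.300,10.000,34.100] diag=39.831


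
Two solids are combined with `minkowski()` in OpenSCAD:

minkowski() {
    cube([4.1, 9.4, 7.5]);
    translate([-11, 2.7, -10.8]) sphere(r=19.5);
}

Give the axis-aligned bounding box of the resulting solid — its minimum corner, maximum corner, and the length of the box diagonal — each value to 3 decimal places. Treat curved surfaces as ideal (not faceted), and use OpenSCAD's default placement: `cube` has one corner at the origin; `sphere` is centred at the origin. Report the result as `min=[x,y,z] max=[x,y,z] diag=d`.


A = translate([-11, 2.7, -10.8]) sphere(r=19.5) → bbox [-30.5,-16.8,-30.3] .. [8.5,22.2,8.7]
B = cube([4.1, 9.4, 7.5]) → bbox [0,0,0] .. [4.1,9.4,7.5]
lo = A.lo+B.lo = [-30.5+0, -16.8+0, -30.3+0] = [-30.500,-16.800,-30.300]
hi = A.hi+B.hi = [8.5+4.1, 22.2+9.4, 8.7+7.5] = [12.600,31.600,16.200]
diag = √(43.1²+48.4²+46.5²) = √6362.42 = 79.765

min=[-30.500,-16.800,-30.300] max=[12.600,31.600,16.200] diag=79.765


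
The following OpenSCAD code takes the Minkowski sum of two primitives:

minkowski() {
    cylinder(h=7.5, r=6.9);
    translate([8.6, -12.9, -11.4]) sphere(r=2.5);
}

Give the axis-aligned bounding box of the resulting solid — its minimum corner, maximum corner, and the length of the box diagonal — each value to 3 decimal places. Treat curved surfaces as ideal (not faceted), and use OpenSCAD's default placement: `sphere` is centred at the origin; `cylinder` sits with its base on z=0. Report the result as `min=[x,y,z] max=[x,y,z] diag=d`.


min=[-0.800,-22.300,-13.900] max=[18.000,-3.500,-1.400] diag=29.379

A = translate([8.6, -12.9, -11.4]) sphere(r=2.5) → bbox [6.1,-15.4,-13.9] .. [11.1,-10.4,-8.9]
B = cylinder(h=7.5, r=6.9) → bbox [-6.9,-6.9,0] .. [6.9,6.9,7.5]
lo = A.lo+B.lo = [6.1-6.9, -15.4-6.9, -13.9+0] = [-0.800,-22.300,-13.900]
hi = A.hi+B.hi = [11.1+6.9, -10.4+6.9, -8.9+7.5] = [18.000,-3.500,-1.400]
diag = √(18.8²+18.8²+12.5²) = √863.13 = 29.379


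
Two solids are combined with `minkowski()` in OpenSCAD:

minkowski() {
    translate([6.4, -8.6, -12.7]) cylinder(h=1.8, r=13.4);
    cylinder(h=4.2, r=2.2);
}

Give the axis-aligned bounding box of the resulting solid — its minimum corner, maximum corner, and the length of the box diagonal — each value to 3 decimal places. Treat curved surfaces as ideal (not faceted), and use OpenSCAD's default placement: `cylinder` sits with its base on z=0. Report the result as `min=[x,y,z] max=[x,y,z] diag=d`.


A = translate([6.4, -8.6, -12.7]) cylinder(h=1.8, r=13.4) → bbox [-7,-22,-12.7] .. [19.8,4.8,-10.9]
B = cylinder(h=4.2, r=2.2) → bbox [-2.2,-2.2,0] .. [2.2,2.2,4.2]
lo = A.lo+B.lo = [-7-2.2, -22-2.2, -12.7+0] = [-9.200,-24.200,-12.700]
hi = A.hi+B.hi = [19.8+2.2, 4.8+2.2, -10.9+4.2] = [22.000,7.000,-6.700]
diag = √(31.2²+31.2²+6²) = √1982.88 = 44.530

min=[-9.200,-24.200,-12.700] max=[22.000,7.000,-6.700] diag=44.530


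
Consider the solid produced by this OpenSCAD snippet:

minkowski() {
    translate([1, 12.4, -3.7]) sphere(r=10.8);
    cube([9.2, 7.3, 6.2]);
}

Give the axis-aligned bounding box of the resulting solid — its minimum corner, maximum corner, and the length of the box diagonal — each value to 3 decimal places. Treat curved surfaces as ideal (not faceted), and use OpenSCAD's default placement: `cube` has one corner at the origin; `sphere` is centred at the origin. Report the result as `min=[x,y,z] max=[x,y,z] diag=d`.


min=[-9.800,1.600,-14.500] max=[21.000,30.500,13.300] diag=50.564

A = translate([1, 12.4, -3.7]) sphere(r=10.8) → bbox [-9.8,1.6,-14.5] .. [11.8,23.2,7.1]
B = cube([9.2, 7.3, 6.2]) → bbox [0,0,0] .. [9.2,7.3,6.2]
lo = A.lo+B.lo = [-9.8+0, 1.6+0, -14.5+0] = [-9.800,1.600,-14.500]
hi = A.hi+B.hi = [11.8+9.2, 23.2+7.3, 7.1+6.2] = [21.000,30.500,13.300]
diag = √(30.8²+28.9²+27.8²) = √2556.69 = 50.564


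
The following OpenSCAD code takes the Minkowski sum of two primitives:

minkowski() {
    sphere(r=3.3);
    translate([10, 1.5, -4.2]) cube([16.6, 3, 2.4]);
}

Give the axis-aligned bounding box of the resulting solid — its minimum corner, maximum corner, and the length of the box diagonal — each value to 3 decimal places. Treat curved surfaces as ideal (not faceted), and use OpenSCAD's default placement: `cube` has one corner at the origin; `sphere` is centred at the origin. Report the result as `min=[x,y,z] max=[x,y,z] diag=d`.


min=[6.700,-1.800,-7.500] max=[29.900,7.800,1.500] diag=26.672

A = translate([10, 1.5, -4.2]) cube([16.6, 3, 2.4]) → bbox [10,1.5,-4.2] .. [26.6,4.5,-1.8]
B = sphere(r=3.3) → bbox [-3.3,-3.3,-3.3] .. [3.3,3.3,3.3]
lo = A.lo+B.lo = [10-3.3, 1.5-3.3, -4.2-3.3] = [6.700,-1.800,-7.500]
hi = A.hi+B.hi = [26.6+3.3, 4.5+3.3, -1.8+3.3] = [29.900,7.800,1.500]
diag = √(23.2²+9.6²+9²) = √711.4 = 26.672


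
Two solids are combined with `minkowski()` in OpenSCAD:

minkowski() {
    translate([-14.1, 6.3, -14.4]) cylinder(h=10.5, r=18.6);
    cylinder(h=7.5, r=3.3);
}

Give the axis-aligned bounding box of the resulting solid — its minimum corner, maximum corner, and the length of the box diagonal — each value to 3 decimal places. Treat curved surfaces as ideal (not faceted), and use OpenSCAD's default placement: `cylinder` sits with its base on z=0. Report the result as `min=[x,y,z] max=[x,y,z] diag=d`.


min=[-36.000,-15.600,-14.400] max=[7.800,28.200,3.600] diag=64.505

A = translate([-14.1, 6.3, -14.4]) cylinder(h=10.5, r=18.6) → bbox [-32.7,-12.3,-14.4] .. [4.5,24.9,-3.9]
B = cylinder(h=7.5, r=3.3) → bbox [-3.3,-3.3,0] .. [3.3,3.3,7.5]
lo = A.lo+B.lo = [-32.7-3.3, -12.3-3.3, -14.4+0] = [-36.000,-15.600,-14.400]
hi = A.hi+B.hi = [4.5+3.3, 24.9+3.3, -3.9+7.5] = [7.800,28.200,3.600]
diag = √(43.8²+43.8²+18²) = √4160.88 = 64.505


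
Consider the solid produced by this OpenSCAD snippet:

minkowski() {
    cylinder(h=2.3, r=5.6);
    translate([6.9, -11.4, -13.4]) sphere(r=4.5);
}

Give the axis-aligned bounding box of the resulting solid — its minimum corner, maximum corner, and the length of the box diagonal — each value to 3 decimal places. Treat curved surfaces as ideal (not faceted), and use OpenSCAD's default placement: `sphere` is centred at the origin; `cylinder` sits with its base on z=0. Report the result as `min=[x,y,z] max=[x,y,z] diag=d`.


min=[-3.200,-21.500,-17.900] max=[17.000,-1.300,-6.600] diag=30.721

A = translate([6.9, -11.4, -13.4]) sphere(r=4.5) → bbox [2.4,-15.9,-17.9] .. [11.4,-6.9,-8.9]
B = cylinder(h=2.3, r=5.6) → bbox [-5.6,-5.6,0] .. [5.6,5.6,2.3]
lo = A.lo+B.lo = [2.4-5.6, -15.9-5.6, -17.9+0] = [-3.200,-21.500,-17.900]
hi = A.hi+B.hi = [11.4+5.6, -6.9+5.6, -8.9+2.3] = [17.000,-1.300,-6.600]
diag = √(20.2²+20.2²+11.3²) = √943.77 = 30.721


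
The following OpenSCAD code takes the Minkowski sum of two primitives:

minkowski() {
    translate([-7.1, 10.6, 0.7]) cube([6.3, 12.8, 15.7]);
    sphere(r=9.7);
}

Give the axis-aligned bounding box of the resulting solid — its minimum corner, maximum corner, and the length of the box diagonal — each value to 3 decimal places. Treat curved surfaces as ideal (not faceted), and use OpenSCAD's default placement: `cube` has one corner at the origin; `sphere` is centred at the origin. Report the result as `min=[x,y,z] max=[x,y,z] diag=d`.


min=[-16.800,0.900,-9.000] max=[8.900,33.100,26.100] diag=54.123

A = translate([-7.1, 10.6, 0.7]) cube([6.3, 12.8, 15.7]) → bbox [-7.1,10.6,0.7] .. [-0.8,23.4,16.4]
B = sphere(r=9.7) → bbox [-9.7,-9.7,-9.7] .. [9.7,9.7,9.7]
lo = A.lo+B.lo = [-7.1-9.7, 10.6-9.7, 0.7-9.7] = [-16.800,0.900,-9.000]
hi = A.hi+B.hi = [-0.8+9.7, 23.4+9.7, 16.4+9.7] = [8.900,33.100,26.100]
diag = √(25.7²+32.2²+35.1²) = √2929.34 = 54.123


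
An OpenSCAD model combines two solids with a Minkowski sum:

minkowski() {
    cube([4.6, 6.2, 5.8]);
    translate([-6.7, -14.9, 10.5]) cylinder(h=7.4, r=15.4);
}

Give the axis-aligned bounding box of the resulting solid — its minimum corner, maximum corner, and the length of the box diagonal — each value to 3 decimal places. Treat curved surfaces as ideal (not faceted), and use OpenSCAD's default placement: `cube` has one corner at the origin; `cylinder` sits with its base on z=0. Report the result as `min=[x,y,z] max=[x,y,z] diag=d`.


A = translate([-6.7, -14.9, 10.5]) cylinder(h=7.4, r=15.4) → bbox [-22.1,-30.3,10.5] .. [8.7,0.5,17.9]
B = cube([4.6, 6.2, 5.8]) → bbox [0,0,0] .. [4.6,6.2,5.8]
lo = A.lo+B.lo = [-22.1+0, -30.3+0, 10.5+0] = [-22.100,-30.300,10.500]
hi = A.hi+B.hi = [8.7+4.6, 0.5+6.2, 17.9+5.8] = [13.300,6.700,23.700]
diag = √(35.4²+37²+13.2²) = √2796.4 = 52.881

min=[-22.100,-30.300,10.500] max=[13.300,6.700,23.700] diag=52.881


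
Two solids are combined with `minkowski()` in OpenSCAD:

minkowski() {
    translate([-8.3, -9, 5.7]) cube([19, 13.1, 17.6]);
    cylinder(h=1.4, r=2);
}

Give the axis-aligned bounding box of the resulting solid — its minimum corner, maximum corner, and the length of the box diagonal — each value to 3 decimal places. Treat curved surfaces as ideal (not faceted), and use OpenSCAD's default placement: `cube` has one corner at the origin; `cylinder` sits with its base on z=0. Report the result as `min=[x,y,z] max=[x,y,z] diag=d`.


A = translate([-8.3, -9, 5.7]) cube([19, 13.1, 17.6]) → bbox [-8.3,-9,5.7] .. [10.7,4.1,23.3]
B = cylinder(h=1.4, r=2) → bbox [-2,-2,0] .. [2,2,1.4]
lo = A.lo+B.lo = [-8.3-2, -9-2, 5.7+0] = [-10.300,-11.000,5.700]
hi = A.hi+B.hi = [10.7+2, 4.1+2, 23.3+1.4] = [12.700,6.100,24.700]
diag = √(23²+17.1²+19²) = √1182.41 = 34.386

min=[-10.300,-11.000,5.700] max=[12.700,6.100,24.700] diag=34.386


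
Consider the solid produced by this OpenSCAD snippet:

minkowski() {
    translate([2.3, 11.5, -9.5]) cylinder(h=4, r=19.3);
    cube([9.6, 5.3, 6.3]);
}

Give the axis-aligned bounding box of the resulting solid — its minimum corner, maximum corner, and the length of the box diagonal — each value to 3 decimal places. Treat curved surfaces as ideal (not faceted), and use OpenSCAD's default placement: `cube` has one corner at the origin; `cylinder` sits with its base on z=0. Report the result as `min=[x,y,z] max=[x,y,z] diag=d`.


min=[-17.000,-7.800,-9.500] max=[31.200,36.100,0.800] diag=66.004

A = translate([2.3, 11.5, -9.5]) cylinder(h=4, r=19.3) → bbox [-17,-7.8,-9.5] .. [21.6,30.8,-5.5]
B = cube([9.6, 5.3, 6.3]) → bbox [0,0,0] .. [9.6,5.3,6.3]
lo = A.lo+B.lo = [-17+0, -7.8+0, -9.5+0] = [-17.000,-7.800,-9.500]
hi = A.hi+B.hi = [21.6+9.6, 30.8+5.3, -5.5+6.3] = [31.200,36.100,0.800]
diag = √(48.2²+43.9²+10.3²) = √4356.54 = 66.004


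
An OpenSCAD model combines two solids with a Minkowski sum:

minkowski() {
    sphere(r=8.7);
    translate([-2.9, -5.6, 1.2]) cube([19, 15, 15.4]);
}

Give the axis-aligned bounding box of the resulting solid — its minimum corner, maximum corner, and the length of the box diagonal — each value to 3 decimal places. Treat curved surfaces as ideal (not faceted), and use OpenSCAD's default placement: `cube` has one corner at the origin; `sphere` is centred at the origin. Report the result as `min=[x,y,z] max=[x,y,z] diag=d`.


min=[-11.600,-14.300,-7.500] max=[24.800,18.100,25.300] diag=58.741

A = translate([-2.9, -5.6, 1.2]) cube([19, 15, 15.4]) → bbox [-2.9,-5.6,1.2] .. [16.1,9.4,16.6]
B = sphere(r=8.7) → bbox [-8.7,-8.7,-8.7] .. [8.7,8.7,8.7]
lo = A.lo+B.lo = [-2.9-8.7, -5.6-8.7, 1.2-8.7] = [-11.600,-14.300,-7.500]
hi = A.hi+B.hi = [16.1+8.7, 9.4+8.7, 16.6+8.7] = [24.800,18.100,25.300]
diag = √(36.4²+32.4²+32.8²) = √3450.56 = 58.741


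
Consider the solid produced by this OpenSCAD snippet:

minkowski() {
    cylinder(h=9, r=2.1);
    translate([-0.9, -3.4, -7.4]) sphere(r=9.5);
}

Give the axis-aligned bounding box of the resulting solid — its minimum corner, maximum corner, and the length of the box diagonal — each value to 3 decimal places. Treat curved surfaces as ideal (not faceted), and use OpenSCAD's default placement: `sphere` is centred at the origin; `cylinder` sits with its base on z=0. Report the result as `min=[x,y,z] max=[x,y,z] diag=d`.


min=[-12.500,-15.000,-16.900] max=[10.700,8.200,11.100] diag=43.133

A = translate([-0.9, -3.4, -7.4]) sphere(r=9.5) → bbox [-10.4,-12.9,-16.9] .. [8.6,6.1,2.1]
B = cylinder(h=9, r=2.1) → bbox [-2.1,-2.1,0] .. [2.1,2.1,9]
lo = A.lo+B.lo = [-10.4-2.1, -12.9-2.1, -16.9+0] = [-12.500,-15.000,-16.900]
hi = A.hi+B.hi = [8.6+2.1, 6.1+2.1, 2.1+9] = [10.700,8.200,11.100]
diag = √(23.2²+23.2²+28²) = √1860.48 = 43.133


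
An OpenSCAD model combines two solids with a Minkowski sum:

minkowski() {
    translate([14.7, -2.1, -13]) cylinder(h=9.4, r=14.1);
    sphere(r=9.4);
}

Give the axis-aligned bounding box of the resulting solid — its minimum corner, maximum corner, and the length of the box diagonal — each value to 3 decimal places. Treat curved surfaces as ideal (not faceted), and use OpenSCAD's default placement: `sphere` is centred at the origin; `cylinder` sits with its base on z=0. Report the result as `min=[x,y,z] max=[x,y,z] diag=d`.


A = translate([14.7, -2.1, -13]) cylinder(h=9.4, r=14.1) → bbox [0.6,-16.2,-13] .. [28.8,12,-3.6]
B = sphere(r=9.4) → bbox [-9.4,-9.4,-9.4] .. [9.4,9.4,9.4]
lo = A.lo+B.lo = [0.6-9.4, -16.2-9.4, -13-9.4] = [-8.800,-25.600,-22.400]
hi = A.hi+B.hi = [28.8+9.4, 12+9.4, -3.6+9.4] = [38.200,21.400,5.800]
diag = √(47²+47²+28.2²) = √5213.24 = 72.203

min=[-8.800,-25.600,-22.400] max=[38.200,21.400,5.800] diag=72.203


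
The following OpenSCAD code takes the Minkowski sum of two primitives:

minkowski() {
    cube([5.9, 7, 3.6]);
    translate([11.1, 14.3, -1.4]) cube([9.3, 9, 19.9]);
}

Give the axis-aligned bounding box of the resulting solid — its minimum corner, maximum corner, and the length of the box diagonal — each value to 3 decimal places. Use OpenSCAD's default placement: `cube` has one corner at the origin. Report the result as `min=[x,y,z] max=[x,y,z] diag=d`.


min=[11.100,14.300,-1.400] max=[26.300,30.300,22.100] diag=32.238

A = translate([11.1, 14.3, -1.4]) cube([9.3, 9, 19.9]) → bbox [11.1,14.3,-1.4] .. [20.4,23.3,18.5]
B = cube([5.9, 7, 3.6]) → bbox [0,0,0] .. [5.9,7,3.6]
lo = A.lo+B.lo = [11.1+0, 14.3+0, -1.4+0] = [11.100,14.300,-1.400]
hi = A.hi+B.hi = [20.4+5.9, 23.3+7, 18.5+3.6] = [26.300,30.300,22.100]
diag = √(15.2²+16²+23.5²) = √1039.29 = 32.238


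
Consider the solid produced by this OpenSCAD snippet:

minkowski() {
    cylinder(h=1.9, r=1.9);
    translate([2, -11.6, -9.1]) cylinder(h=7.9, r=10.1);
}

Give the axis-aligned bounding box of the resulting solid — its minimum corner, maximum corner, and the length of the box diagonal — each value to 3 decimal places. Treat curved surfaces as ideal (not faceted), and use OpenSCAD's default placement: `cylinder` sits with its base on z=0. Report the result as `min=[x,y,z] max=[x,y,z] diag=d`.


min=[-10.000,-23.600,-9.100] max=[14.000,0.400,0.700] diag=35.328

A = translate([2, -11.6, -9.1]) cylinder(h=7.9, r=10.1) → bbox [-8.1,-21.7,-9.1] .. [12.1,-1.5,-1.2]
B = cylinder(h=1.9, r=1.9) → bbox [-1.9,-1.9,0] .. [1.9,1.9,1.9]
lo = A.lo+B.lo = [-8.1-1.9, -21.7-1.9, -9.1+0] = [-10.000,-23.600,-9.100]
hi = A.hi+B.hi = [12.1+1.9, -1.5+1.9, -1.2+1.9] = [14.000,0.400,0.700]
diag = √(24²+24²+9.8²) = √1248.04 = 35.328


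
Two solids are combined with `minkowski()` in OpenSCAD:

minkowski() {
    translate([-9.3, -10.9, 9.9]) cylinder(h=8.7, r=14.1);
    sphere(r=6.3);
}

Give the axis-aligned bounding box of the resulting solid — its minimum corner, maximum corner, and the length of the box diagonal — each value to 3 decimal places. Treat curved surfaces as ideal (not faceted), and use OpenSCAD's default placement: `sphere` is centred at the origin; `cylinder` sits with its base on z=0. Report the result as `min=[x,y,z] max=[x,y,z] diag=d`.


A = translate([-9.3, -10.9, 9.9]) cylinder(h=8.7, r=14.1) → bbox [-23.4,-25,9.9] .. [4.8,3.2,18.6]
B = sphere(r=6.3) → bbox [-6.3,-6.3,-6.3] .. [6.3,6.3,6.3]
lo = A.lo+B.lo = [-23.4-6.3, -25-6.3, 9.9-6.3] = [-29.700,-31.300,3.600]
hi = A.hi+B.hi = [4.8+6.3, 3.2+6.3, 18.6+6.3] = [11.100,9.500,24.900]
diag = √(40.8²+40.8²+21.3²) = √3782.97 = 61.506

min=[-29.700,-31.300,3.600] max=[11.100,9.500,24.900] diag=61.506


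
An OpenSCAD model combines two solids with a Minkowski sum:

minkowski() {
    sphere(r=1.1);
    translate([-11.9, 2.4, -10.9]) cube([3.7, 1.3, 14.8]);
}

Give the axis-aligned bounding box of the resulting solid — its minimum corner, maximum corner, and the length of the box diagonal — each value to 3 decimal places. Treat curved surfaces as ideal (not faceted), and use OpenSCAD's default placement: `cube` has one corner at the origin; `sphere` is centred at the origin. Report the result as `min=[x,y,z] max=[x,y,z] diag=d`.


min=[-13.000,1.300,-12.000] max=[-7.100,4.800,5.000] diag=18.332

A = translate([-11.9, 2.4, -10.9]) cube([3.7, 1.3, 14.8]) → bbox [-11.9,2.4,-10.9] .. [-8.2,3.7,3.9]
B = sphere(r=1.1) → bbox [-1.1,-1.1,-1.1] .. [1.1,1.1,1.1]
lo = A.lo+B.lo = [-11.9-1.1, 2.4-1.1, -10.9-1.1] = [-13.000,1.300,-12.000]
hi = A.hi+B.hi = [-8.2+1.1, 3.7+1.1, 3.9+1.1] = [-7.100,4.800,5.000]
diag = √(5.9²+3.5²+17²) = √336.06 = 18.332


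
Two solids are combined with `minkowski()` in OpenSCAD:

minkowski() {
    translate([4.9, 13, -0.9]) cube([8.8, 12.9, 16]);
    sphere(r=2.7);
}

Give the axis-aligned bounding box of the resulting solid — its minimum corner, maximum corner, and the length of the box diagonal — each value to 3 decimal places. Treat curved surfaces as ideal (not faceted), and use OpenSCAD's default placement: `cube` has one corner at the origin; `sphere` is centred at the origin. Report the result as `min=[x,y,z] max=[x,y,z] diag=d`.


A = translate([4.9, 13, -0.9]) cube([8.8, 12.9, 16]) → bbox [4.9,13,-0.9] .. [13.7,25.9,15.1]
B = sphere(r=2.7) → bbox [-2.7,-2.7,-2.7] .. [2.7,2.7,2.7]
lo = A.lo+B.lo = [4.9-2.7, 13-2.7, -0.9-2.7] = [2.200,10.300,-3.600]
hi = A.hi+B.hi = [13.7+2.7, 25.9+2.7, 15.1+2.7] = [16.400,28.600,17.800]
diag = √(14.2²+18.3²+21.4²) = √994.49 = 31.536

min=[2.200,10.300,-3.600] max=[16.400,28.600,17.800] diag=31.536


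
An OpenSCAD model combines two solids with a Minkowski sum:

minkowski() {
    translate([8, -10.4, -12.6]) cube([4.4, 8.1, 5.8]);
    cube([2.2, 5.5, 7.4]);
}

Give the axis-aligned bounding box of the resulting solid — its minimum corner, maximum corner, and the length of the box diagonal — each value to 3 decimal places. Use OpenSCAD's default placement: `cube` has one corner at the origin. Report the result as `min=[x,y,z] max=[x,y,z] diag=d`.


min=[8.000,-10.400,-12.600] max=[14.600,3.200,0.600] diag=20.069

A = translate([8, -10.4, -12.6]) cube([4.4, 8.1, 5.8]) → bbox [8,-10.4,-12.6] .. [12.4,-2.3,-6.8]
B = cube([2.2, 5.5, 7.4]) → bbox [0,0,0] .. [2.2,5.5,7.4]
lo = A.lo+B.lo = [8+0, -10.4+0, -12.6+0] = [8.000,-10.400,-12.600]
hi = A.hi+B.hi = [12.4+2.2, -2.3+5.5, -6.8+7.4] = [14.600,3.200,0.600]
diag = √(6.6²+13.6²+13.2²) = √402.76 = 20.069


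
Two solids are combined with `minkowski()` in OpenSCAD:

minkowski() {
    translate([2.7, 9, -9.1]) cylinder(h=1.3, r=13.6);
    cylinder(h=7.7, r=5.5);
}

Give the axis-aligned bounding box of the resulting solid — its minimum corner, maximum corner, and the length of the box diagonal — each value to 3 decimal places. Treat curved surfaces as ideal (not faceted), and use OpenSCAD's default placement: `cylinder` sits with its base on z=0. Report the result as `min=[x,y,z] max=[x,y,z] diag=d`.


A = translate([2.7, 9, -9.1]) cylinder(h=1.3, r=13.6) → bbox [-10.9,-4.6,-9.1] .. [16.3,22.6,-7.8]
B = cylinder(h=7.7, r=5.5) → bbox [-5.5,-5.5,0] .. [5.5,5.5,7.7]
lo = A.lo+B.lo = [-10.9-5.5, -4.6-5.5, -9.1+0] = [-16.400,-10.100,-9.100]
hi = A.hi+B.hi = [16.3+5.5, 22.6+5.5, -7.8+7.7] = [21.800,28.100,-0.100]
diag = √(38.2²+38.2²+9²) = √2999.48 = 54.768

min=[-16.400,-10.100,-9.100] max=[21.800,28.100,-0.100] diag=54.768
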